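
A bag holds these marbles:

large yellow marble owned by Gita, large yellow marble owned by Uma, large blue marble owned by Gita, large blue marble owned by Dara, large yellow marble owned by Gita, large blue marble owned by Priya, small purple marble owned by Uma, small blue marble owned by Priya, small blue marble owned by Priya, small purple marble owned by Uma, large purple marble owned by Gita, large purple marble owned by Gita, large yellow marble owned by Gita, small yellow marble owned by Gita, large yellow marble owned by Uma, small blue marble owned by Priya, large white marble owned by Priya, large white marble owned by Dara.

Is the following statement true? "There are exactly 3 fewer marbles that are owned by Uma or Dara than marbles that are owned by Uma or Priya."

True

marbles owned by Uma or Dara: 6.
marbles owned by Uma or Priya: 9.
The claim requires 9 − 6 (= 3) to equal 3, which holds.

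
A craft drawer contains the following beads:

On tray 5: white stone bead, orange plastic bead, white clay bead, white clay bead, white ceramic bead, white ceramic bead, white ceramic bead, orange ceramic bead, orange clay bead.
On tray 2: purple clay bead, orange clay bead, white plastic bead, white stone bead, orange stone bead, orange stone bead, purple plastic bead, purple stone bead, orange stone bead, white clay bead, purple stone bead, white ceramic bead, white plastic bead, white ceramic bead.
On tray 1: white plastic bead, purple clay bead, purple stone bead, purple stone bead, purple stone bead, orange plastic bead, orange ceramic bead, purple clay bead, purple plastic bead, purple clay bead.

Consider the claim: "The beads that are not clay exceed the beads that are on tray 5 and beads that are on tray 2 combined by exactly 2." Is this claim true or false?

|beads that are not clay| = 24.
beads on tray 5: 9; beads on tray 2: 14; combined: 9 + 14 = 23.
The claim requires 24 − 23 (= 1) to equal 2, which does not hold.

False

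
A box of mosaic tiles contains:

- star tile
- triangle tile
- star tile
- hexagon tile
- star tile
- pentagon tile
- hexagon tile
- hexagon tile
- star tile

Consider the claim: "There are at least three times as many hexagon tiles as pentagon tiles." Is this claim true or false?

There are 3 hexagon tiles.
There is 1 pentagon tile.
The claim requires 3 ≥ 3 × 1 = 3, which holds.

True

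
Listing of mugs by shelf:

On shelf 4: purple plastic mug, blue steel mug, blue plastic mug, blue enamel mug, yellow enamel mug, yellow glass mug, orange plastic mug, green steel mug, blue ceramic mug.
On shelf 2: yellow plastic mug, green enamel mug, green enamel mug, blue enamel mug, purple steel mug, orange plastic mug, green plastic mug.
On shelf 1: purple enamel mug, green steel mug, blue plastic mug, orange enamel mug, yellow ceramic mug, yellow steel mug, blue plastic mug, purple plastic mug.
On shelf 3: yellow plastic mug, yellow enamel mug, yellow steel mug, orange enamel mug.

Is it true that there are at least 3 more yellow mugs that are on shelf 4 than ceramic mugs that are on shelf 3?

False

There are 2 yellow mugs on shelf 4.
There are 0 ceramic mugs on shelf 3.
The claim requires 2 − 0 = 2 ≥ 3, which does not hold.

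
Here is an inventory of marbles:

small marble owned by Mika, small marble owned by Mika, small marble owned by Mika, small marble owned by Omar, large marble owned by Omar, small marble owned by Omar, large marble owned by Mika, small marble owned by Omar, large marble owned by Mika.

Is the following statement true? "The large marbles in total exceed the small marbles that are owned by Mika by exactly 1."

False

|large marbles| = 3.
|small marbles owned by Mika| = 3.
The claim requires 3 − 3 (= 0) to equal 1, which does not hold.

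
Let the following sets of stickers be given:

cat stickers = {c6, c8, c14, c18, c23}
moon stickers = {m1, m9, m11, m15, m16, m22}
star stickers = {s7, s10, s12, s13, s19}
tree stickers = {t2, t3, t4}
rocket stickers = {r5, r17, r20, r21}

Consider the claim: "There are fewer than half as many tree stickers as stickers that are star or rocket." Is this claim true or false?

|tree stickers| = 3.
|stickers that are star or rocket| = 9.
The claim requires 2 × 3 = 6 < 9, which holds.

True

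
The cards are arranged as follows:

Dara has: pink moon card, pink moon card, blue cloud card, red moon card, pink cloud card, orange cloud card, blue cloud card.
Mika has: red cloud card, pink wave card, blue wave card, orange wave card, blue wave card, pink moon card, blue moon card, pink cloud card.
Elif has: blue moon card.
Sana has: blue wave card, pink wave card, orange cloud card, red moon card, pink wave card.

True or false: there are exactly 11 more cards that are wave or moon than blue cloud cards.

False

cards that are wave or moon: 14.
blue cloud cards: 2.
The claim requires 14 − 2 (= 12) to equal 11, which does not hold.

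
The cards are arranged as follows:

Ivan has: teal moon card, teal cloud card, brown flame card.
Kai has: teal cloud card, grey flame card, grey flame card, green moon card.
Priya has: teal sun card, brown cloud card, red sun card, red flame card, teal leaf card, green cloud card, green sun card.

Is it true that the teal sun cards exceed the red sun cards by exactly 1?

False

|teal sun cards| = 1.
|red sun cards| = 1.
The claim requires 1 − 1 (= 0) to equal 1, which does not hold.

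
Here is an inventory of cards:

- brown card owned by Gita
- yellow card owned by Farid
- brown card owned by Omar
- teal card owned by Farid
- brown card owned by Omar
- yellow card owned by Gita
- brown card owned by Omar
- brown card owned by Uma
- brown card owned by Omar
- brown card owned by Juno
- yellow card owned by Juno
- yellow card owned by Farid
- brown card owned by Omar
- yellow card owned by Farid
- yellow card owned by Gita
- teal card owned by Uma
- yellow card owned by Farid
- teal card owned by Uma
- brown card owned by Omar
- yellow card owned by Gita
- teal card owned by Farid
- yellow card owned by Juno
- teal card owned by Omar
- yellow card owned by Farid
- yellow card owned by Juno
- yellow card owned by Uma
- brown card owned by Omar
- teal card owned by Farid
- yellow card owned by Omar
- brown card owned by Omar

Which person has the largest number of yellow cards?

Farid

Counts by player (restricted to yellow cards): Farid→5, Juno→3, Gita→3, Uma→1, Omar→1.
The maximum is 5, held uniquely by Farid.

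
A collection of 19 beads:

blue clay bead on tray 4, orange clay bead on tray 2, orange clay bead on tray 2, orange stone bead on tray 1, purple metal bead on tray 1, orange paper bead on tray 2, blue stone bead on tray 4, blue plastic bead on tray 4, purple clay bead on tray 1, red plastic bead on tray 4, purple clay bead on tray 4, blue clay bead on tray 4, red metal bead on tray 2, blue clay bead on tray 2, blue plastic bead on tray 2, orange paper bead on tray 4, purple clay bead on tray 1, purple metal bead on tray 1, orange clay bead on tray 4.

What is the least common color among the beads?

Counts by color: orange 6, blue 6, purple 5, red 2.
The minimum is 2, held uniquely by red.

red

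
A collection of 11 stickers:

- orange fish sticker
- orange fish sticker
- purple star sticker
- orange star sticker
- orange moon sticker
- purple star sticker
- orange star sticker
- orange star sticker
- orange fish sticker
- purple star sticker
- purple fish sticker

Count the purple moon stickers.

0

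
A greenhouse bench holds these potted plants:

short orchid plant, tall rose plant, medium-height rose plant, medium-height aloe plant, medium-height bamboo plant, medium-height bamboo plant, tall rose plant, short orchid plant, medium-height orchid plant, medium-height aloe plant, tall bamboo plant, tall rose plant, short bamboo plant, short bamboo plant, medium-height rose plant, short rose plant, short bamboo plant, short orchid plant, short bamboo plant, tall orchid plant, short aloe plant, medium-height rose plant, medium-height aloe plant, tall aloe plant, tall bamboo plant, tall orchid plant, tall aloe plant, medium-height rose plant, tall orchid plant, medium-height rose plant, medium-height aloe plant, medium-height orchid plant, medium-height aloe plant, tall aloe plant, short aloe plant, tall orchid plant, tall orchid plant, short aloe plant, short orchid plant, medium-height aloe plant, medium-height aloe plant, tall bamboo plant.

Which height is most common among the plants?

medium-height

Counts by height: medium-height 16, tall 14, short 12.
The maximum is 16, held uniquely by medium-height.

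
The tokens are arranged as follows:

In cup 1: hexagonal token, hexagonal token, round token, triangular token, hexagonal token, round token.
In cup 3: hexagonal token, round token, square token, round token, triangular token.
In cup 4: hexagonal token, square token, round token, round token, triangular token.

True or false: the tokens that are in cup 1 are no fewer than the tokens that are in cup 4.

tokens in cup 1: 6.
tokens in cup 4: 5.
The claim requires 6 ≥ 5, which holds.

True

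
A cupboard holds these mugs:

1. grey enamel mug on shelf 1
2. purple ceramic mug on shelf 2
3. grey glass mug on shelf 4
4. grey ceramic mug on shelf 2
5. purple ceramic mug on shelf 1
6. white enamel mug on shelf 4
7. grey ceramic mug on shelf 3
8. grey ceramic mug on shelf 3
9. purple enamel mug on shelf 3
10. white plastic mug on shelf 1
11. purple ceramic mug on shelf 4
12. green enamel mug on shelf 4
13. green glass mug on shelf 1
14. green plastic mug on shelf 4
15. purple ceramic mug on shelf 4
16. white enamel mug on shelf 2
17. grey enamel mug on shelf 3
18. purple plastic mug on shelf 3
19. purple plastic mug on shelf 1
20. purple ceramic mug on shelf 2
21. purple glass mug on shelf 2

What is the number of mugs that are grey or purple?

grey: 6; purple: 9; together 6 + 9 = 15.

15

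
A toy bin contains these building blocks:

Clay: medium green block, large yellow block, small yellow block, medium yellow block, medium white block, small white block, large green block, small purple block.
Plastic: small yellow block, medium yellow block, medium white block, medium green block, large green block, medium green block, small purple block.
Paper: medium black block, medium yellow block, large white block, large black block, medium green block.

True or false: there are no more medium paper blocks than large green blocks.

There are 3 medium paper blocks.
There are 2 large green blocks.
The claim requires 3 ≤ 2, which does not hold.

False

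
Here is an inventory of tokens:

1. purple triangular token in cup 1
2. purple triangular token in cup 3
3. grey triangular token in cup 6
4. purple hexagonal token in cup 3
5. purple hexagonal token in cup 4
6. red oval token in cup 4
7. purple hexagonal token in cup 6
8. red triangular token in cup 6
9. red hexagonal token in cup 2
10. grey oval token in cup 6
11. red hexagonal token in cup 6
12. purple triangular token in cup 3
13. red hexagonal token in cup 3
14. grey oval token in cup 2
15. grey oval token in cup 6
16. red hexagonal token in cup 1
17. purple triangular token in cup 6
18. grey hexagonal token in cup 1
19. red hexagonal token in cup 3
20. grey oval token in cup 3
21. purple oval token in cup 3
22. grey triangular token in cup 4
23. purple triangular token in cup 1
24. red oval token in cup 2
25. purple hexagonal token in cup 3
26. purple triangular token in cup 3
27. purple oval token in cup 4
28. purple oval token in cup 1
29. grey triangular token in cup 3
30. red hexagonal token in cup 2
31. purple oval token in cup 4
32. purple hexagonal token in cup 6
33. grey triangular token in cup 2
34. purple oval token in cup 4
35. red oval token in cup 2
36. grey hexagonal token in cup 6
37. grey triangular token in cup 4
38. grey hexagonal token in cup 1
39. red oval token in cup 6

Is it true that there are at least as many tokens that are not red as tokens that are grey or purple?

True

|tokens that are not red| = 28.
|tokens that are grey or purple| = 28.
The claim requires 28 ≥ 28, which holds.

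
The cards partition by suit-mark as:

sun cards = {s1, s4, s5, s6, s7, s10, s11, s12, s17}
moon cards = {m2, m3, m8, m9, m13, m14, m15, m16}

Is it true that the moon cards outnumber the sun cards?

|moon cards| = 8.
|sun cards| = 9.
The claim requires 8 > 9, which does not hold.

False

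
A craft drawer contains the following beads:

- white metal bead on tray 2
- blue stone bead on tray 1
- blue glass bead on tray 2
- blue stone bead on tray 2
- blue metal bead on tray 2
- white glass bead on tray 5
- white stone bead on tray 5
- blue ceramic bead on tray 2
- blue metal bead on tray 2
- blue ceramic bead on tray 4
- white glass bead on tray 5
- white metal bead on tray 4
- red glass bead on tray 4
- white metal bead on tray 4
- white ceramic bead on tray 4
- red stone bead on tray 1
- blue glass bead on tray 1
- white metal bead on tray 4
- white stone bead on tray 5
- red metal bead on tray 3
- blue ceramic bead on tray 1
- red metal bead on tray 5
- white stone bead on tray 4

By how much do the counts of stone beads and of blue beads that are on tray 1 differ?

3

stone beads: 6. blue beads on tray 1: 3.
|6 − 3| = 6 − 3 = 3.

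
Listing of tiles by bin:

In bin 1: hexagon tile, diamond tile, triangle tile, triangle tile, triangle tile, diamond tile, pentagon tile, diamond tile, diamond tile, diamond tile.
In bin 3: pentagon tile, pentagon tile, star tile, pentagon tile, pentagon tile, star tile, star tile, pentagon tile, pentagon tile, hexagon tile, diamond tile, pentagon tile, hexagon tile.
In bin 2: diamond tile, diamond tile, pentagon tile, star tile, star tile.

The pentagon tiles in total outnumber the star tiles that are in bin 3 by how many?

6

pentagon tiles: 9.
star tiles in bin 3: 3.
9 − 3 = 6.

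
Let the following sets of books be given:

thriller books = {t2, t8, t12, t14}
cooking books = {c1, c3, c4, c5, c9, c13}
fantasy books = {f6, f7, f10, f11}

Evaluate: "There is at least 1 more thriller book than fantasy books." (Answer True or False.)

False

There are 4 thriller books.
There are 4 fantasy books.
The claim requires 4 − 4 = 0 ≥ 1, which does not hold.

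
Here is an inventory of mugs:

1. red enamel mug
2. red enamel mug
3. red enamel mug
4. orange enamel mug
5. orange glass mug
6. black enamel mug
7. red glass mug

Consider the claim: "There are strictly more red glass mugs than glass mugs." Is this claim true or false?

False

There is 1 red glass mug.
There are 2 glass mugs.
The claim requires 1 > 2, which does not hold.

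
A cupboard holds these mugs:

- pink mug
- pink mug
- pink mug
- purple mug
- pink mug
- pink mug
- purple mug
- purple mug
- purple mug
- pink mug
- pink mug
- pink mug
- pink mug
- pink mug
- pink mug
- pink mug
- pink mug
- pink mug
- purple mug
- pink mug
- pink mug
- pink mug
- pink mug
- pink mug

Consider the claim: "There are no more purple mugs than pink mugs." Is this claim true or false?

True

There are 5 purple mugs.
There are 19 pink mugs.
The claim requires 5 ≤ 19, which holds.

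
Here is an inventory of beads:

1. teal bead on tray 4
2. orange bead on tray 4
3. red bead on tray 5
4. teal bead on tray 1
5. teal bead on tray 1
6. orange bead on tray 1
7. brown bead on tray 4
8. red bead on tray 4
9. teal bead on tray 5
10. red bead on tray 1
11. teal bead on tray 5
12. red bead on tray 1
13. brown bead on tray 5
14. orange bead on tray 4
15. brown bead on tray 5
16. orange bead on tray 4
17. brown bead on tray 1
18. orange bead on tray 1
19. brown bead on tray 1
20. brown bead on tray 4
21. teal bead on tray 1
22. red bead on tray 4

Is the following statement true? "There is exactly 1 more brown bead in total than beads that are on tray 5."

brown beads: 6.
beads on tray 5: 5.
The claim requires 6 − 5 (= 1) to equal 1, which holds.

True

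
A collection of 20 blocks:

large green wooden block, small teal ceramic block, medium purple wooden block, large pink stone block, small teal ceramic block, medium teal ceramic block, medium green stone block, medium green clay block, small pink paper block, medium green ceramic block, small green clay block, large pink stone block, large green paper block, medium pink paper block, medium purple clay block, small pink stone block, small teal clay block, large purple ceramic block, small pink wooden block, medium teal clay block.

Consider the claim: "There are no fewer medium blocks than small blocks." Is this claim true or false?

True

There are 8 medium blocks.
There are 7 small blocks.
The claim requires 8 ≥ 7, which holds.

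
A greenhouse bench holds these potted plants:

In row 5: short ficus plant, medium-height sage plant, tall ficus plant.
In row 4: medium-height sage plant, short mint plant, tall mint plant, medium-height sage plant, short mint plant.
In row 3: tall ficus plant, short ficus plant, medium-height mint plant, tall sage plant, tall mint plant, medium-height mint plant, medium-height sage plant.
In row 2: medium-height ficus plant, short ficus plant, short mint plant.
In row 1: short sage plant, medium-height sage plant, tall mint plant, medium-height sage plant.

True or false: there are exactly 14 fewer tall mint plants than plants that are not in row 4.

|tall mint plants| = 3.
|plants that are not in row 4| = 17.
The claim requires 17 − 3 (= 14) to equal 14, which holds.

True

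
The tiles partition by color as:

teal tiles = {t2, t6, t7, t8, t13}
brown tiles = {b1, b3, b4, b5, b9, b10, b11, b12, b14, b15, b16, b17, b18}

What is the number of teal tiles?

5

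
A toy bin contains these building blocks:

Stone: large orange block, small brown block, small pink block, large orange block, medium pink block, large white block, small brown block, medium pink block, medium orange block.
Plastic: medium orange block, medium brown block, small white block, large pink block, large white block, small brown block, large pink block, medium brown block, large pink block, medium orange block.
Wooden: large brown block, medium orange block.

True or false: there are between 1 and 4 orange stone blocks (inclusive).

True

There are 3 orange stone blocks.
The claim requires 1 ≤ 3 ≤ 4, which holds.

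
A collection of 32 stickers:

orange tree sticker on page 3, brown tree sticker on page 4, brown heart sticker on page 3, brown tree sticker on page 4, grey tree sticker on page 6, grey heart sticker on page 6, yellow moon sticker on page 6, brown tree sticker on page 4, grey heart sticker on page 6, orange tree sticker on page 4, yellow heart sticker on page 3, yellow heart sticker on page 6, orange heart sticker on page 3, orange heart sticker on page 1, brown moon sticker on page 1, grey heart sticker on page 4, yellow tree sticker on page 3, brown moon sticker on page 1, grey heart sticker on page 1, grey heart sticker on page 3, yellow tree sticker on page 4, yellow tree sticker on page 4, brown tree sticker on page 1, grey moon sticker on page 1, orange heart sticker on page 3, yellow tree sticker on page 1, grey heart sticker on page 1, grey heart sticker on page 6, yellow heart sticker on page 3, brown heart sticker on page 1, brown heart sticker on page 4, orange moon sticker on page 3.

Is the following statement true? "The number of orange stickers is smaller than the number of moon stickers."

|orange stickers| = 6.
|moon stickers| = 5.
The claim requires 6 < 5, which does not hold.

False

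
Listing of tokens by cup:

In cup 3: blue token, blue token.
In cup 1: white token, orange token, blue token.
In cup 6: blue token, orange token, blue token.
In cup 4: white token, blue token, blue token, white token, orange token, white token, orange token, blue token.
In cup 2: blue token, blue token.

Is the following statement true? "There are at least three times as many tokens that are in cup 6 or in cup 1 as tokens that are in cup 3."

True

There are 6 tokens in cup 6 or in cup 1.
There are 2 tokens in cup 3.
The claim requires 6 ≥ 3 × 2 = 6, which holds.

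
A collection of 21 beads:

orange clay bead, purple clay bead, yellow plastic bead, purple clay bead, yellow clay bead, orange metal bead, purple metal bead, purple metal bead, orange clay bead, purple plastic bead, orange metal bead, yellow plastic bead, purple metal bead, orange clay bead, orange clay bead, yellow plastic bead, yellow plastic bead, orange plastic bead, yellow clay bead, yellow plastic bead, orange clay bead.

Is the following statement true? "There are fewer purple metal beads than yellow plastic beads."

There are 3 purple metal beads.
There are 5 yellow plastic beads.
The claim requires 3 < 5, which holds.

True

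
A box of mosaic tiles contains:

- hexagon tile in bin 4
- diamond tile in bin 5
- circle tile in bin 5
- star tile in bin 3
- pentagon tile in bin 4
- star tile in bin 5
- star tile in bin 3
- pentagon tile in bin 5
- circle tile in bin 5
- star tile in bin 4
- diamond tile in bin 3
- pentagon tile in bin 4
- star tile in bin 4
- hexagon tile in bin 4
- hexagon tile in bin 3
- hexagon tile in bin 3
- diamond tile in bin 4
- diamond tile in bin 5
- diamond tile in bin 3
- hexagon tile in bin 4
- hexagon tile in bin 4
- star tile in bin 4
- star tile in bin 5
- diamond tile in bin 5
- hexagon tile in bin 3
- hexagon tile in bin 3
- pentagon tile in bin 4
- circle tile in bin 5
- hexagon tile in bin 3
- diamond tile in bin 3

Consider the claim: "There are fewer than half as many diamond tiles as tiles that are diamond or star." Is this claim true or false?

There are 7 diamond tiles.
There are 14 tiles that are diamond or star.
The claim requires 2 × 7 = 14 < 14, which does not hold.

False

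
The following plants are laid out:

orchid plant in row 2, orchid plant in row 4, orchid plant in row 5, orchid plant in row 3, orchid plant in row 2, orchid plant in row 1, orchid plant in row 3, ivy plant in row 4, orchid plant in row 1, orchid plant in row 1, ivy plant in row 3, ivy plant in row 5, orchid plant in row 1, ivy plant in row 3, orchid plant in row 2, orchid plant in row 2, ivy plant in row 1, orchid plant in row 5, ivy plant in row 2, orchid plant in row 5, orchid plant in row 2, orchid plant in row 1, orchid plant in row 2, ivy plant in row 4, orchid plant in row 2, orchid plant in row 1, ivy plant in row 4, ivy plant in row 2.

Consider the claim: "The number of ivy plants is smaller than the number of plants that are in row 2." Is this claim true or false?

There are 9 ivy plants.
There are 9 plants in row 2.
The claim requires 9 < 9, which does not hold.

False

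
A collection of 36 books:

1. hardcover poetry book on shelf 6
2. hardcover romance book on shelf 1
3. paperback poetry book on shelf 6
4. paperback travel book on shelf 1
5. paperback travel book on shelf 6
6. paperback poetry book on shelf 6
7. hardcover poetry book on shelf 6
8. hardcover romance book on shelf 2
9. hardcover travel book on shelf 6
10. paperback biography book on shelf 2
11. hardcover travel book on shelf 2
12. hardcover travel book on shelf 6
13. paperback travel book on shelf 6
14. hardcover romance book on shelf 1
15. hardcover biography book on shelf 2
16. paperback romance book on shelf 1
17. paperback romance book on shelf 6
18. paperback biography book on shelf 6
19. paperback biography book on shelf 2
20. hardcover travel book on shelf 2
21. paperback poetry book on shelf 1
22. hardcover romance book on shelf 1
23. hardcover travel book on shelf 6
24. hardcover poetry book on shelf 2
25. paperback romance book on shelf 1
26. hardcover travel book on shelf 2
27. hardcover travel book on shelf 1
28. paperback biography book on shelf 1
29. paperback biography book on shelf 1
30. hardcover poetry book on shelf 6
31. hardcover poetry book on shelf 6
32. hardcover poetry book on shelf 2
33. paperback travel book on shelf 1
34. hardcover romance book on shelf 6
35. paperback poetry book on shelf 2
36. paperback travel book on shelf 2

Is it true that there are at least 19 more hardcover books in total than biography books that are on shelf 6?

|hardcover books| = 19.
|biography books on shelf 6| = 1.
The claim requires 19 − 1 = 18 ≥ 19, which does not hold.

False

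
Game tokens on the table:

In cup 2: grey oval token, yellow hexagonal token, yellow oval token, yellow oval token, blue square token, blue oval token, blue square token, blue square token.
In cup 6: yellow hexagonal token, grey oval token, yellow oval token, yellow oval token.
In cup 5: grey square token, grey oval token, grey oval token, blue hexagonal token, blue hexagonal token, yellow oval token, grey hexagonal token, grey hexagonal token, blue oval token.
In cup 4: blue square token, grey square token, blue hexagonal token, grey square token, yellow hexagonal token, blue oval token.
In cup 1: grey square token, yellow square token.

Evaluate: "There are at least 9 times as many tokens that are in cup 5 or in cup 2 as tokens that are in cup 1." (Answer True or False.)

There are 17 tokens in cup 5 or in cup 2.
There are 2 tokens in cup 1.
The claim requires 17 ≥ 9 × 2 = 18, which does not hold.

False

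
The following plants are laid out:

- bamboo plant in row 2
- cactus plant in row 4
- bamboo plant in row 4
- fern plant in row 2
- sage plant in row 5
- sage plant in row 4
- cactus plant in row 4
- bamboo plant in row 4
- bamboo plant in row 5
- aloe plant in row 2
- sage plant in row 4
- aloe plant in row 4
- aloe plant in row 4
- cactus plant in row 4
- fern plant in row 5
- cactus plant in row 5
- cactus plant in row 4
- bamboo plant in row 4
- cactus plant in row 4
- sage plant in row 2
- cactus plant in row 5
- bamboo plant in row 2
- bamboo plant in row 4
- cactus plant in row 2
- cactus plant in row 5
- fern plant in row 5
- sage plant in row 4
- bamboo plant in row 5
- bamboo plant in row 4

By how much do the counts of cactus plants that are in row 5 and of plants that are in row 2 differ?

cactus plants in row 5: 3. plants in row 2: 6.
|3 − 6| = 6 − 3 = 3.

3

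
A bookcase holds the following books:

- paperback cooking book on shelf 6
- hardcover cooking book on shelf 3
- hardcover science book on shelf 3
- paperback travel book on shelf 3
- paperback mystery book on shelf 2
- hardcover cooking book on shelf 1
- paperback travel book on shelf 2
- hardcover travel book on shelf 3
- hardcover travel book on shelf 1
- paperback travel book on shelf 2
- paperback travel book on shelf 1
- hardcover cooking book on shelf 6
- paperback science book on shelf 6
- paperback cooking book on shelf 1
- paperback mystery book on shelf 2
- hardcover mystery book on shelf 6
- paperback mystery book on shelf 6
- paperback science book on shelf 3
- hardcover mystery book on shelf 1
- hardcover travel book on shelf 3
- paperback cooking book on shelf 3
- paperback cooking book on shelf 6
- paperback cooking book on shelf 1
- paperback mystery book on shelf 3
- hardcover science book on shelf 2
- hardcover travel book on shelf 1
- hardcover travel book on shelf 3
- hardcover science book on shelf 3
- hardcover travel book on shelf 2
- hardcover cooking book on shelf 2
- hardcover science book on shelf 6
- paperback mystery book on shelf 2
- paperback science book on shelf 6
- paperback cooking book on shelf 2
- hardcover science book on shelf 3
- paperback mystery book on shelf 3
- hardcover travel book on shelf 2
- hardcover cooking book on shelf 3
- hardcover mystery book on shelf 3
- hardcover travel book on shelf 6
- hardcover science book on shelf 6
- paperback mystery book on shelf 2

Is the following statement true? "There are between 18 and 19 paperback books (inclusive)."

False

|paperback books| = 20.
The claim requires 18 ≤ 20 ≤ 19, which does not hold.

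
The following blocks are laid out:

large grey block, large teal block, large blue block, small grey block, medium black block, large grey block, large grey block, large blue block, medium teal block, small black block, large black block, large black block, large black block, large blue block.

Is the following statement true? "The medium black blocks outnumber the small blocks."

False

medium black blocks: 1.
small blocks: 2.
The claim requires 1 > 2, which does not hold.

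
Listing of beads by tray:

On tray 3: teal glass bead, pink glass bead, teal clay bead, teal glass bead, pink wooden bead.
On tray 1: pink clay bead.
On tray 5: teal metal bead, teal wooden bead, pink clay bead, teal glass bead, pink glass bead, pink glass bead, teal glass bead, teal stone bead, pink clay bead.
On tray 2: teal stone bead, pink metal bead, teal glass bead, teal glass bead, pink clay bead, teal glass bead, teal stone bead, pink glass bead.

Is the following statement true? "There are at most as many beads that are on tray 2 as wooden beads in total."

False

beads on tray 2: 8.
wooden beads: 2.
The claim requires 8 ≤ 2, which does not hold.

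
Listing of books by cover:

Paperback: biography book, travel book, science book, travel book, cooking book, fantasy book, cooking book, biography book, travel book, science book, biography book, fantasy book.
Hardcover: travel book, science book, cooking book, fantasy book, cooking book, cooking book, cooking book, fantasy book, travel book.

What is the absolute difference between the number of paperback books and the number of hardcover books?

paperback books: 12. hardcover books: 9.
|12 − 9| = 12 − 9 = 3.

3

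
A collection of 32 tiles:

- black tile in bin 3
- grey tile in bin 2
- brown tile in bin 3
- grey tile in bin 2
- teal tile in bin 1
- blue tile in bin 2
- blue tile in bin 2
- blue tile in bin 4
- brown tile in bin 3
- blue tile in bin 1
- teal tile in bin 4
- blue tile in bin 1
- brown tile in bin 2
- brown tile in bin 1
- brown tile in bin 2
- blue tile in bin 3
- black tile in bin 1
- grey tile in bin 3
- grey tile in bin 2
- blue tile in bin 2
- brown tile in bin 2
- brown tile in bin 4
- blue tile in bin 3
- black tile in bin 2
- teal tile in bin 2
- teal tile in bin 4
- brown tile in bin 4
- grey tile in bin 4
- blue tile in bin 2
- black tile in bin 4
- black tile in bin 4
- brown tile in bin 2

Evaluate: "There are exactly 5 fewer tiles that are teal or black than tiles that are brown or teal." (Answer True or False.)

tiles that are teal or black: 9.
tiles that are brown or teal: 13.
The claim requires 13 − 9 (= 4) to equal 5, which does not hold.

False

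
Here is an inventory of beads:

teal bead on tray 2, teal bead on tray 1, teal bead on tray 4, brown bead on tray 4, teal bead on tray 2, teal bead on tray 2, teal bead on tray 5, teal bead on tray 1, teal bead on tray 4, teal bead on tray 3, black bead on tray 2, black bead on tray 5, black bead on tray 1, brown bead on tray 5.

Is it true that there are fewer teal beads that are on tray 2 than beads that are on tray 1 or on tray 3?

teal beads on tray 2: 3.
beads on tray 1 or on tray 3: 4.
The claim requires 3 < 4, which holds.

True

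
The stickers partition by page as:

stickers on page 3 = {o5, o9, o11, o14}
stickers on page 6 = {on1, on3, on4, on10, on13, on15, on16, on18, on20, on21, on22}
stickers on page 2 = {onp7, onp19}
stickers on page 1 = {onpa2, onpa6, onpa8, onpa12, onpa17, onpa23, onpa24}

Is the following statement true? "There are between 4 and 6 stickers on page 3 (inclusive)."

True

|stickers on page 3| = 4.
The claim requires 4 ≤ 4 ≤ 6, which holds.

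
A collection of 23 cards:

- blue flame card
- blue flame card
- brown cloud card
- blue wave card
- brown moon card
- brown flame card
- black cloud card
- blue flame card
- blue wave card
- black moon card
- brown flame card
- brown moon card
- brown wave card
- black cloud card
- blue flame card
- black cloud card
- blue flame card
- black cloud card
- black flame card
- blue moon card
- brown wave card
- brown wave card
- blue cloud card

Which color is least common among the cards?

Counts by color: blue 9, brown 8, black 6.
The minimum is 6, held uniquely by black.

black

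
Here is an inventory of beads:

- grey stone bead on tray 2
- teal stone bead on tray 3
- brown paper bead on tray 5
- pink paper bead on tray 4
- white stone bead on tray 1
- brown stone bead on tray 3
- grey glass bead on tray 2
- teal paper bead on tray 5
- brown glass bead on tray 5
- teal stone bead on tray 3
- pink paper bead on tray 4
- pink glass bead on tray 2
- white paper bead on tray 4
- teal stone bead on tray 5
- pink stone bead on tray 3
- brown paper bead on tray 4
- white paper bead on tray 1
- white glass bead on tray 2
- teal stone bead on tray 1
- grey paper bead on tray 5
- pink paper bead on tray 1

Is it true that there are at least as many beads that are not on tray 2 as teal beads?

beads that are not on tray 2: 17.
teal beads: 5.
The claim requires 17 ≥ 5, which holds.

True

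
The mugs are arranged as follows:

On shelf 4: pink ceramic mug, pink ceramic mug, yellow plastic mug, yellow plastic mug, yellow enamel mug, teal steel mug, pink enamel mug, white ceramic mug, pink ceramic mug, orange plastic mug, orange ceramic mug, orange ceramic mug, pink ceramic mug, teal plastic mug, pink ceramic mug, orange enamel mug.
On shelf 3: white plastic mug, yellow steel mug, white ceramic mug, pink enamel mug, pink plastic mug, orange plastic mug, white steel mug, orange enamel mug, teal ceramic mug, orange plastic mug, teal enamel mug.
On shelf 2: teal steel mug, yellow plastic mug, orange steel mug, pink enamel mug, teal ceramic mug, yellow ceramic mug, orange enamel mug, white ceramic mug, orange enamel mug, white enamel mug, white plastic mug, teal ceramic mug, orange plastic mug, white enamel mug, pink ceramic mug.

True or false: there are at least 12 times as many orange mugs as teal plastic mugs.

False

|orange mugs| = 11.
|teal plastic mugs| = 1.
The claim requires 11 ≥ 12 × 1 = 12, which does not hold.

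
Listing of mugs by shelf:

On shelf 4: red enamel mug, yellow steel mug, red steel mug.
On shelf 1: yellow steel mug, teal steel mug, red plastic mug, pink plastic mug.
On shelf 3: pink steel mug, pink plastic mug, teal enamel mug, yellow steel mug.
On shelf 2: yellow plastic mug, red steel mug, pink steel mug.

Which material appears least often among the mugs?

Counts by material: steel 8, plastic 4, enamel 2.
The minimum is 2, held uniquely by enamel.

enamel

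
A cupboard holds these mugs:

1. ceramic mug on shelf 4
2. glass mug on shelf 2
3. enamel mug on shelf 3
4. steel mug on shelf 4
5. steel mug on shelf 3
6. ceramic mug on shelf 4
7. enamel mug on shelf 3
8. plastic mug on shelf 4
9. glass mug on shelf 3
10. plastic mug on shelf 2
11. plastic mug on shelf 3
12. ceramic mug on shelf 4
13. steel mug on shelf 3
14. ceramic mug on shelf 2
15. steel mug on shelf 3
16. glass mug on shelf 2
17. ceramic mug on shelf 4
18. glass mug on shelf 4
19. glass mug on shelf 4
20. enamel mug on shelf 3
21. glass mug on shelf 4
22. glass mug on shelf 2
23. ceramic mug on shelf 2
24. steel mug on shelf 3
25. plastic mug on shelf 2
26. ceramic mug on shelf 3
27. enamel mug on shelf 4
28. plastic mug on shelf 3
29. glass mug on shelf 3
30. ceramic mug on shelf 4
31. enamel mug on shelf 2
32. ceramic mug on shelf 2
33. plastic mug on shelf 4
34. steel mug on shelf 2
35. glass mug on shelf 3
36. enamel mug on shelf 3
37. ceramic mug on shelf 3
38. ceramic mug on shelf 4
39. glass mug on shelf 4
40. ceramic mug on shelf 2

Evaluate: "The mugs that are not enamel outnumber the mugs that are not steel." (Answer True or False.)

|mugs that are not enamel| = 34.
|mugs that are not steel| = 34.
The claim requires 34 > 34, which does not hold.

False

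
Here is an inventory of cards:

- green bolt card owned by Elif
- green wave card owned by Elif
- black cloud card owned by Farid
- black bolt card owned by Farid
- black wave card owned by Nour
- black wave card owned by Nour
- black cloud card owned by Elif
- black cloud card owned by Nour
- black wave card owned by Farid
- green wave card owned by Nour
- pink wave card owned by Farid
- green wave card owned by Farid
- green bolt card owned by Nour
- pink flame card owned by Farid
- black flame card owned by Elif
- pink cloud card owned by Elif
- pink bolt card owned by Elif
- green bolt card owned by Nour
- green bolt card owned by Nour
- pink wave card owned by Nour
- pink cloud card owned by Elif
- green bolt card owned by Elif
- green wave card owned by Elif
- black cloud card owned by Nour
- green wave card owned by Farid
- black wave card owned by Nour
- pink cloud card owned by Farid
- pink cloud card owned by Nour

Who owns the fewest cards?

Counts by player: Nour→11, Elif→9, Farid→8.
The minimum is 8, held uniquely by Farid.

Farid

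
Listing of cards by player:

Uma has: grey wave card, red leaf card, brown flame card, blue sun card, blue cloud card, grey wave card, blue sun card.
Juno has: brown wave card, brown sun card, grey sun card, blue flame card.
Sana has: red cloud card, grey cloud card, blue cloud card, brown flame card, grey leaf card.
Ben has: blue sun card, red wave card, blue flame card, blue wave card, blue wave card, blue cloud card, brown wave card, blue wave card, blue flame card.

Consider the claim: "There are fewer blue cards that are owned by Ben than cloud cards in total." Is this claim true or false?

Count of blue cards owned by Ben: 7.
There are 5 cloud cards.
The claim requires 7 < 5, which does not hold.

False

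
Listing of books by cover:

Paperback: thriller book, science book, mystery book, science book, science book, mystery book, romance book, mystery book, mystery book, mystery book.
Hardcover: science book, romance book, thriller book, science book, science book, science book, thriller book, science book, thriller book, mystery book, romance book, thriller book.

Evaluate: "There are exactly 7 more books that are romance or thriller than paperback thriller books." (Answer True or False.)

True

|books that are romance or thriller| = 8.
|paperback thriller books| = 1.
The claim requires 8 − 1 (= 7) to equal 7, which holds.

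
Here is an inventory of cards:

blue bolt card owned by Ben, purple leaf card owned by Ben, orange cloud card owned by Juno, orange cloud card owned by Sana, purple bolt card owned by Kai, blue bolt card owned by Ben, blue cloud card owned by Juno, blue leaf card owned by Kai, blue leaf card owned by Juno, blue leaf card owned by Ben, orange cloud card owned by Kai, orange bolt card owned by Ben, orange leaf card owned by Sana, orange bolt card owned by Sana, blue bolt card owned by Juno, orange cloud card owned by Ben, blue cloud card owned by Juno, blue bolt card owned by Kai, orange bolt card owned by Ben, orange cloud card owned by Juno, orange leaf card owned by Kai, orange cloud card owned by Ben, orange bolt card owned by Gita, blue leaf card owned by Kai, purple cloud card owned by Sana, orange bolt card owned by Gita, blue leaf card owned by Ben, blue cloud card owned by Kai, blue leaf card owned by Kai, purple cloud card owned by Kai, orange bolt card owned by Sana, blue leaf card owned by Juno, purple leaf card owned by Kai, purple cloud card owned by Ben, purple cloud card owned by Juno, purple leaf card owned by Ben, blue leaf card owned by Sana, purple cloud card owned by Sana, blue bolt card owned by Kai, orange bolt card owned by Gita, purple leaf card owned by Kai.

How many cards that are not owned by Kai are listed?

29

Total cards: 41; with the excluded value: 12; remaining 41 − 12 = 29.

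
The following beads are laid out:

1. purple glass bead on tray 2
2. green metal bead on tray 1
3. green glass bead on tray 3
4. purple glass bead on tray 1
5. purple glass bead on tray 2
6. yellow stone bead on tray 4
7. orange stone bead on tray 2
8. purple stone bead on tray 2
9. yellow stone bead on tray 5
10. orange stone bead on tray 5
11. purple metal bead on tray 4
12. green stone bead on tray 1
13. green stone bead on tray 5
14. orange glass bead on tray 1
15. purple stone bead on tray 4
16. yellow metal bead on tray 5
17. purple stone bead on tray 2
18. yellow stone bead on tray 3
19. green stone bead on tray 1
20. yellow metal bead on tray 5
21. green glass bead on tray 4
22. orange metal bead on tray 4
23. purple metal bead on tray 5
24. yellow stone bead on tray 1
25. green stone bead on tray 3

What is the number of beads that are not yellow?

19

Total beads: 25; with the excluded value: 6; remaining 25 − 6 = 19.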